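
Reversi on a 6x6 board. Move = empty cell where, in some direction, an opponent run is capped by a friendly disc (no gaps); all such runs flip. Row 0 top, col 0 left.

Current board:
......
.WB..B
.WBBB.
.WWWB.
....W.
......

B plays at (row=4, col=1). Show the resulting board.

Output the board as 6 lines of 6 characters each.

Place B at (4,1); scan 8 dirs for brackets.
Dir NW: first cell '.' (not opp) -> no flip
Dir N: opp run (3,1) (2,1) (1,1), next='.' -> no flip
Dir NE: opp run (3,2) capped by B -> flip
Dir W: first cell '.' (not opp) -> no flip
Dir E: first cell '.' (not opp) -> no flip
Dir SW: first cell '.' (not opp) -> no flip
Dir S: first cell '.' (not opp) -> no flip
Dir SE: first cell '.' (not opp) -> no flip
All flips: (3,2)

Answer: ......
.WB..B
.WBBB.
.WBWB.
.B..W.
......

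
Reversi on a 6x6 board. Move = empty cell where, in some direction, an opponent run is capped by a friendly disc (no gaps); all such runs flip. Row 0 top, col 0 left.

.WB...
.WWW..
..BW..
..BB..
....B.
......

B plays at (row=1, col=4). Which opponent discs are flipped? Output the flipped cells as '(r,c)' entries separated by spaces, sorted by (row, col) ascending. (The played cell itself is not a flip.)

Dir NW: first cell '.' (not opp) -> no flip
Dir N: first cell '.' (not opp) -> no flip
Dir NE: first cell '.' (not opp) -> no flip
Dir W: opp run (1,3) (1,2) (1,1), next='.' -> no flip
Dir E: first cell '.' (not opp) -> no flip
Dir SW: opp run (2,3) capped by B -> flip
Dir S: first cell '.' (not opp) -> no flip
Dir SE: first cell '.' (not opp) -> no flip

Answer: (2,3)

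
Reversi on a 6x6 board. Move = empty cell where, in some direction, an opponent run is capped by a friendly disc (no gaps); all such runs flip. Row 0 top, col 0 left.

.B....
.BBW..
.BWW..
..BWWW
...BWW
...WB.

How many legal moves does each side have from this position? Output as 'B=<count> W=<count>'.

Answer: B=6 W=9

Derivation:
-- B to move --
(0,2): no bracket -> illegal
(0,3): flips 3 -> legal
(0,4): no bracket -> illegal
(1,4): flips 2 -> legal
(2,4): flips 4 -> legal
(2,5): flips 1 -> legal
(3,1): no bracket -> illegal
(4,2): no bracket -> illegal
(5,2): flips 1 -> legal
(5,5): flips 3 -> legal
B mobility = 6
-- W to move --
(0,0): flips 1 -> legal
(0,2): flips 1 -> legal
(0,3): no bracket -> illegal
(1,0): flips 2 -> legal
(2,0): flips 1 -> legal
(3,0): no bracket -> illegal
(3,1): flips 1 -> legal
(4,1): flips 1 -> legal
(4,2): flips 2 -> legal
(5,2): flips 1 -> legal
(5,5): flips 1 -> legal
W mobility = 9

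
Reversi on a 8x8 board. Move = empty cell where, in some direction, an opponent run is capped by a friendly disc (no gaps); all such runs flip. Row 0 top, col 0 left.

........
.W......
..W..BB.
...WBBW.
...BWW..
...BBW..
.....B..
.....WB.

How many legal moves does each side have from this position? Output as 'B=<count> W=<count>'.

Answer: B=8 W=12

Derivation:
-- B to move --
(0,0): no bracket -> illegal
(0,1): no bracket -> illegal
(0,2): no bracket -> illegal
(1,0): no bracket -> illegal
(1,2): no bracket -> illegal
(1,3): no bracket -> illegal
(2,0): no bracket -> illegal
(2,1): no bracket -> illegal
(2,3): flips 1 -> legal
(2,4): no bracket -> illegal
(2,7): flips 2 -> legal
(3,1): no bracket -> illegal
(3,2): flips 1 -> legal
(3,7): flips 1 -> legal
(4,2): no bracket -> illegal
(4,6): flips 3 -> legal
(4,7): flips 1 -> legal
(5,6): flips 2 -> legal
(6,4): no bracket -> illegal
(6,6): no bracket -> illegal
(7,4): flips 1 -> legal
B mobility = 8
-- W to move --
(1,4): flips 1 -> legal
(1,5): flips 2 -> legal
(1,6): flips 1 -> legal
(1,7): flips 2 -> legal
(2,3): flips 1 -> legal
(2,4): flips 1 -> legal
(2,7): no bracket -> illegal
(3,2): no bracket -> illegal
(3,7): no bracket -> illegal
(4,2): flips 1 -> legal
(4,6): no bracket -> illegal
(5,2): flips 2 -> legal
(5,6): no bracket -> illegal
(6,2): flips 1 -> legal
(6,3): flips 3 -> legal
(6,4): flips 1 -> legal
(6,6): no bracket -> illegal
(6,7): no bracket -> illegal
(7,4): no bracket -> illegal
(7,7): flips 1 -> legal
W mobility = 12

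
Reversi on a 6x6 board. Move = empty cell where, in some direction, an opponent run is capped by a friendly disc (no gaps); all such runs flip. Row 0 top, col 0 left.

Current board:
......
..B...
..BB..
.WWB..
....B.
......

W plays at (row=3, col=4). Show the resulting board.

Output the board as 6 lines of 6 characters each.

Place W at (3,4); scan 8 dirs for brackets.
Dir NW: opp run (2,3) (1,2), next='.' -> no flip
Dir N: first cell '.' (not opp) -> no flip
Dir NE: first cell '.' (not opp) -> no flip
Dir W: opp run (3,3) capped by W -> flip
Dir E: first cell '.' (not opp) -> no flip
Dir SW: first cell '.' (not opp) -> no flip
Dir S: opp run (4,4), next='.' -> no flip
Dir SE: first cell '.' (not opp) -> no flip
All flips: (3,3)

Answer: ......
..B...
..BB..
.WWWW.
....B.
......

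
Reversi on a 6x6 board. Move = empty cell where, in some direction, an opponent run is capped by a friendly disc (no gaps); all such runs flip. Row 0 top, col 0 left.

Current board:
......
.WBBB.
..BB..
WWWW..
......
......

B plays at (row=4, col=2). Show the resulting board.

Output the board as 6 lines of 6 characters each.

Place B at (4,2); scan 8 dirs for brackets.
Dir NW: opp run (3,1), next='.' -> no flip
Dir N: opp run (3,2) capped by B -> flip
Dir NE: opp run (3,3), next='.' -> no flip
Dir W: first cell '.' (not opp) -> no flip
Dir E: first cell '.' (not opp) -> no flip
Dir SW: first cell '.' (not opp) -> no flip
Dir S: first cell '.' (not opp) -> no flip
Dir SE: first cell '.' (not opp) -> no flip
All flips: (3,2)

Answer: ......
.WBBB.
..BB..
WWBW..
..B...
......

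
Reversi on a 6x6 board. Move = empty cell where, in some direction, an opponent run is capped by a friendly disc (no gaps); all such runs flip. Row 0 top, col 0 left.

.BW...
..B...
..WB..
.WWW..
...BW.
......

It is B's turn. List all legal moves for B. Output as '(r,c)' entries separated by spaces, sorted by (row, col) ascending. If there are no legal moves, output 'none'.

(0,3): flips 1 -> legal
(1,1): no bracket -> illegal
(1,3): no bracket -> illegal
(2,0): no bracket -> illegal
(2,1): flips 2 -> legal
(2,4): no bracket -> illegal
(3,0): no bracket -> illegal
(3,4): no bracket -> illegal
(3,5): no bracket -> illegal
(4,0): no bracket -> illegal
(4,1): flips 1 -> legal
(4,2): flips 2 -> legal
(4,5): flips 1 -> legal
(5,3): no bracket -> illegal
(5,4): no bracket -> illegal
(5,5): no bracket -> illegal

Answer: (0,3) (2,1) (4,1) (4,2) (4,5)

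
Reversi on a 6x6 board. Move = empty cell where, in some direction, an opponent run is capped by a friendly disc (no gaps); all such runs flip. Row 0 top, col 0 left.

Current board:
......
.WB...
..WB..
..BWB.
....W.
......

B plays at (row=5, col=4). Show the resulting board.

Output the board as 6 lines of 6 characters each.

Answer: ......
.WB...
..WB..
..BWB.
....B.
....B.

Derivation:
Place B at (5,4); scan 8 dirs for brackets.
Dir NW: first cell '.' (not opp) -> no flip
Dir N: opp run (4,4) capped by B -> flip
Dir NE: first cell '.' (not opp) -> no flip
Dir W: first cell '.' (not opp) -> no flip
Dir E: first cell '.' (not opp) -> no flip
Dir SW: edge -> no flip
Dir S: edge -> no flip
Dir SE: edge -> no flip
All flips: (4,4)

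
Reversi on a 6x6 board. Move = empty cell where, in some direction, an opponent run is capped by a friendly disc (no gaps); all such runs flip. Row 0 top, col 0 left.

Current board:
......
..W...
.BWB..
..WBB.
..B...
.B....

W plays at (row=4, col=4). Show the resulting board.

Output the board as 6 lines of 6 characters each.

Answer: ......
..W...
.BWB..
..WWB.
..B.W.
.B....

Derivation:
Place W at (4,4); scan 8 dirs for brackets.
Dir NW: opp run (3,3) capped by W -> flip
Dir N: opp run (3,4), next='.' -> no flip
Dir NE: first cell '.' (not opp) -> no flip
Dir W: first cell '.' (not opp) -> no flip
Dir E: first cell '.' (not opp) -> no flip
Dir SW: first cell '.' (not opp) -> no flip
Dir S: first cell '.' (not opp) -> no flip
Dir SE: first cell '.' (not opp) -> no flip
All flips: (3,3)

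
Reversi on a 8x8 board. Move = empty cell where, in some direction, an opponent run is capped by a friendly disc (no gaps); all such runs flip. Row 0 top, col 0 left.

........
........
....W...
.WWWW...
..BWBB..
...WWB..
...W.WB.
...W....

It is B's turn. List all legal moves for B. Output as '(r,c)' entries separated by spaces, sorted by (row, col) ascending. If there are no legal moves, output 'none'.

(1,3): no bracket -> illegal
(1,4): flips 2 -> legal
(1,5): flips 2 -> legal
(2,0): flips 1 -> legal
(2,1): no bracket -> illegal
(2,2): flips 2 -> legal
(2,3): flips 1 -> legal
(2,5): no bracket -> illegal
(3,0): no bracket -> illegal
(3,5): no bracket -> illegal
(4,0): no bracket -> illegal
(4,1): no bracket -> illegal
(5,2): flips 2 -> legal
(5,6): no bracket -> illegal
(6,2): flips 1 -> legal
(6,4): flips 3 -> legal
(7,2): flips 2 -> legal
(7,4): no bracket -> illegal
(7,5): flips 1 -> legal
(7,6): no bracket -> illegal

Answer: (1,4) (1,5) (2,0) (2,2) (2,3) (5,2) (6,2) (6,4) (7,2) (7,5)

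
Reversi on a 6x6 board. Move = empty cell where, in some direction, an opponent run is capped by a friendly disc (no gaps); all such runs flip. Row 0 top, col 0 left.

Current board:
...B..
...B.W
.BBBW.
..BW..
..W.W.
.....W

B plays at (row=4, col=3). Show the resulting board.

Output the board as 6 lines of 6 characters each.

Answer: ...B..
...B.W
.BBBW.
..BB..
..WBW.
.....W

Derivation:
Place B at (4,3); scan 8 dirs for brackets.
Dir NW: first cell 'B' (not opp) -> no flip
Dir N: opp run (3,3) capped by B -> flip
Dir NE: first cell '.' (not opp) -> no flip
Dir W: opp run (4,2), next='.' -> no flip
Dir E: opp run (4,4), next='.' -> no flip
Dir SW: first cell '.' (not opp) -> no flip
Dir S: first cell '.' (not opp) -> no flip
Dir SE: first cell '.' (not opp) -> no flip
All flips: (3,3)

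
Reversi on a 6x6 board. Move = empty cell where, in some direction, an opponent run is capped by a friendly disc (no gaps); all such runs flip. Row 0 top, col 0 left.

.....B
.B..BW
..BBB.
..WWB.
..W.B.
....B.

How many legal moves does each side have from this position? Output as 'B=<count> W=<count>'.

-- B to move --
(0,4): no bracket -> illegal
(2,1): no bracket -> illegal
(2,5): flips 1 -> legal
(3,1): flips 2 -> legal
(4,1): flips 1 -> legal
(4,3): flips 1 -> legal
(5,1): flips 2 -> legal
(5,2): flips 2 -> legal
(5,3): no bracket -> illegal
B mobility = 6
-- W to move --
(0,0): flips 2 -> legal
(0,1): no bracket -> illegal
(0,2): no bracket -> illegal
(0,3): no bracket -> illegal
(0,4): no bracket -> illegal
(1,0): no bracket -> illegal
(1,2): flips 1 -> legal
(1,3): flips 2 -> legal
(2,0): no bracket -> illegal
(2,1): no bracket -> illegal
(2,5): no bracket -> illegal
(3,1): no bracket -> illegal
(3,5): flips 1 -> legal
(4,3): no bracket -> illegal
(4,5): no bracket -> illegal
(5,3): no bracket -> illegal
(5,5): flips 1 -> legal
W mobility = 5

Answer: B=6 W=5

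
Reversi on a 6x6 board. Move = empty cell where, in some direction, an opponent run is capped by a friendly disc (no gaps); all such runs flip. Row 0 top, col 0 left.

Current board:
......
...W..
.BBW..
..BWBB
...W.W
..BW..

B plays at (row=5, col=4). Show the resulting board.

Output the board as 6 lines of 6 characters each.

Place B at (5,4); scan 8 dirs for brackets.
Dir NW: opp run (4,3) capped by B -> flip
Dir N: first cell '.' (not opp) -> no flip
Dir NE: opp run (4,5), next=edge -> no flip
Dir W: opp run (5,3) capped by B -> flip
Dir E: first cell '.' (not opp) -> no flip
Dir SW: edge -> no flip
Dir S: edge -> no flip
Dir SE: edge -> no flip
All flips: (4,3) (5,3)

Answer: ......
...W..
.BBW..
..BWBB
...B.W
..BBB.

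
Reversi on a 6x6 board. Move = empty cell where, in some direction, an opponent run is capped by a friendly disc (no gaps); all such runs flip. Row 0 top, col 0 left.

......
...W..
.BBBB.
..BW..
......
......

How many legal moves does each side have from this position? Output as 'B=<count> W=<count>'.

-- B to move --
(0,2): flips 1 -> legal
(0,3): flips 1 -> legal
(0,4): flips 1 -> legal
(1,2): no bracket -> illegal
(1,4): no bracket -> illegal
(3,4): flips 1 -> legal
(4,2): flips 1 -> legal
(4,3): flips 1 -> legal
(4,4): flips 1 -> legal
B mobility = 7
-- W to move --
(1,0): no bracket -> illegal
(1,1): flips 1 -> legal
(1,2): no bracket -> illegal
(1,4): no bracket -> illegal
(1,5): flips 1 -> legal
(2,0): no bracket -> illegal
(2,5): no bracket -> illegal
(3,0): no bracket -> illegal
(3,1): flips 2 -> legal
(3,4): no bracket -> illegal
(3,5): flips 1 -> legal
(4,1): no bracket -> illegal
(4,2): no bracket -> illegal
(4,3): no bracket -> illegal
W mobility = 4

Answer: B=7 W=4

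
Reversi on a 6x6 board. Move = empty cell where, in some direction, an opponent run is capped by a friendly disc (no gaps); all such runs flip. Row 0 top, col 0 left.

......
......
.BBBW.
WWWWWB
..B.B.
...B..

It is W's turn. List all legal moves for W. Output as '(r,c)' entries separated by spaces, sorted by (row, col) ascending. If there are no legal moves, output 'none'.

(1,0): flips 1 -> legal
(1,1): flips 2 -> legal
(1,2): flips 3 -> legal
(1,3): flips 2 -> legal
(1,4): flips 1 -> legal
(2,0): flips 3 -> legal
(2,5): no bracket -> illegal
(4,1): no bracket -> illegal
(4,3): no bracket -> illegal
(4,5): no bracket -> illegal
(5,1): flips 1 -> legal
(5,2): flips 1 -> legal
(5,4): flips 1 -> legal
(5,5): flips 1 -> legal

Answer: (1,0) (1,1) (1,2) (1,3) (1,4) (2,0) (5,1) (5,2) (5,4) (5,5)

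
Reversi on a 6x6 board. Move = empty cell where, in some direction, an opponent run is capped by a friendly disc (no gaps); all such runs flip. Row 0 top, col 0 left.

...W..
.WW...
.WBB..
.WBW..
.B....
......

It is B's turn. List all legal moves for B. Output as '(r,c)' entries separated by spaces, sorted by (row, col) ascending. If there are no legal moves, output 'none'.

(0,0): flips 1 -> legal
(0,1): flips 4 -> legal
(0,2): flips 1 -> legal
(0,4): no bracket -> illegal
(1,0): flips 1 -> legal
(1,3): no bracket -> illegal
(1,4): no bracket -> illegal
(2,0): flips 1 -> legal
(2,4): no bracket -> illegal
(3,0): flips 1 -> legal
(3,4): flips 1 -> legal
(4,0): flips 1 -> legal
(4,2): no bracket -> illegal
(4,3): flips 1 -> legal
(4,4): flips 1 -> legal

Answer: (0,0) (0,1) (0,2) (1,0) (2,0) (3,0) (3,4) (4,0) (4,3) (4,4)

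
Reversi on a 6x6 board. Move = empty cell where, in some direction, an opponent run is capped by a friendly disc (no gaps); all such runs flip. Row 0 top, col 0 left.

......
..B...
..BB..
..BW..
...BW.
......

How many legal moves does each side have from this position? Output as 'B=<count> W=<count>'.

-- B to move --
(2,4): no bracket -> illegal
(3,4): flips 1 -> legal
(3,5): no bracket -> illegal
(4,2): no bracket -> illegal
(4,5): flips 1 -> legal
(5,3): no bracket -> illegal
(5,4): no bracket -> illegal
(5,5): flips 2 -> legal
B mobility = 3
-- W to move --
(0,1): no bracket -> illegal
(0,2): no bracket -> illegal
(0,3): no bracket -> illegal
(1,1): flips 1 -> legal
(1,3): flips 1 -> legal
(1,4): no bracket -> illegal
(2,1): no bracket -> illegal
(2,4): no bracket -> illegal
(3,1): flips 1 -> legal
(3,4): no bracket -> illegal
(4,1): no bracket -> illegal
(4,2): flips 1 -> legal
(5,2): no bracket -> illegal
(5,3): flips 1 -> legal
(5,4): no bracket -> illegal
W mobility = 5

Answer: B=3 W=5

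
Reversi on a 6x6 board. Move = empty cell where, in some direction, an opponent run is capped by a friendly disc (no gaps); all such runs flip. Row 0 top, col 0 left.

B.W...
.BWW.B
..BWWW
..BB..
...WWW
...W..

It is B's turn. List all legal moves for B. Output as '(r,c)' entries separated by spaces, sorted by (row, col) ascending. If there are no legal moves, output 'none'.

(0,1): no bracket -> illegal
(0,3): flips 2 -> legal
(0,4): flips 1 -> legal
(1,4): flips 3 -> legal
(2,1): no bracket -> illegal
(3,4): no bracket -> illegal
(3,5): flips 1 -> legal
(4,2): no bracket -> illegal
(5,2): no bracket -> illegal
(5,4): flips 1 -> legal
(5,5): flips 1 -> legal

Answer: (0,3) (0,4) (1,4) (3,5) (5,4) (5,5)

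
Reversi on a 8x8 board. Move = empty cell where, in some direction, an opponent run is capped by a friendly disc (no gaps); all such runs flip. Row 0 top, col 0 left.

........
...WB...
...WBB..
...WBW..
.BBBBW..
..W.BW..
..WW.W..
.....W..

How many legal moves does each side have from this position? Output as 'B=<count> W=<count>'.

-- B to move --
(0,2): flips 1 -> legal
(0,3): flips 3 -> legal
(0,4): no bracket -> illegal
(1,2): flips 2 -> legal
(2,2): flips 2 -> legal
(2,6): flips 1 -> legal
(3,2): flips 2 -> legal
(3,6): flips 2 -> legal
(4,6): flips 2 -> legal
(5,1): no bracket -> illegal
(5,3): no bracket -> illegal
(5,6): flips 2 -> legal
(6,1): flips 1 -> legal
(6,4): no bracket -> illegal
(6,6): flips 1 -> legal
(7,1): no bracket -> illegal
(7,2): flips 3 -> legal
(7,3): no bracket -> illegal
(7,4): flips 2 -> legal
(7,6): flips 1 -> legal
B mobility = 14
-- W to move --
(0,3): no bracket -> illegal
(0,4): no bracket -> illegal
(0,5): flips 1 -> legal
(1,5): flips 3 -> legal
(1,6): flips 3 -> legal
(2,6): flips 2 -> legal
(3,0): flips 1 -> legal
(3,1): no bracket -> illegal
(3,2): flips 3 -> legal
(3,6): no bracket -> illegal
(4,0): flips 4 -> legal
(5,0): no bracket -> illegal
(5,1): flips 1 -> legal
(5,3): flips 3 -> legal
(6,4): no bracket -> illegal
W mobility = 9

Answer: B=14 W=9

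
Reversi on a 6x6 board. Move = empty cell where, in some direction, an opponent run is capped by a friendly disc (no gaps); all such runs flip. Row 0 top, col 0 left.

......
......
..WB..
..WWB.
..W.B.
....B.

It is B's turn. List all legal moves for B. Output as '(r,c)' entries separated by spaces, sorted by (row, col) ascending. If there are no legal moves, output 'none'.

Answer: (1,1) (2,1) (3,1) (4,1) (4,3)

Derivation:
(1,1): flips 2 -> legal
(1,2): no bracket -> illegal
(1,3): no bracket -> illegal
(2,1): flips 1 -> legal
(2,4): no bracket -> illegal
(3,1): flips 2 -> legal
(4,1): flips 1 -> legal
(4,3): flips 1 -> legal
(5,1): no bracket -> illegal
(5,2): no bracket -> illegal
(5,3): no bracket -> illegal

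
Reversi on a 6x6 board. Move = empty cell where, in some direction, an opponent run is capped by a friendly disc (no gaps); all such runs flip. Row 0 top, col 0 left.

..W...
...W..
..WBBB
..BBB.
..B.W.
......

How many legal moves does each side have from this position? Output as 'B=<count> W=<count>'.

Answer: B=6 W=4

Derivation:
-- B to move --
(0,1): no bracket -> illegal
(0,3): flips 1 -> legal
(0,4): no bracket -> illegal
(1,1): flips 1 -> legal
(1,2): flips 1 -> legal
(1,4): no bracket -> illegal
(2,1): flips 1 -> legal
(3,1): no bracket -> illegal
(3,5): no bracket -> illegal
(4,3): no bracket -> illegal
(4,5): no bracket -> illegal
(5,3): no bracket -> illegal
(5,4): flips 1 -> legal
(5,5): flips 1 -> legal
B mobility = 6
-- W to move --
(1,2): no bracket -> illegal
(1,4): flips 2 -> legal
(1,5): no bracket -> illegal
(2,1): no bracket -> illegal
(3,1): no bracket -> illegal
(3,5): flips 1 -> legal
(4,1): no bracket -> illegal
(4,3): flips 2 -> legal
(4,5): no bracket -> illegal
(5,1): no bracket -> illegal
(5,2): flips 2 -> legal
(5,3): no bracket -> illegal
W mobility = 4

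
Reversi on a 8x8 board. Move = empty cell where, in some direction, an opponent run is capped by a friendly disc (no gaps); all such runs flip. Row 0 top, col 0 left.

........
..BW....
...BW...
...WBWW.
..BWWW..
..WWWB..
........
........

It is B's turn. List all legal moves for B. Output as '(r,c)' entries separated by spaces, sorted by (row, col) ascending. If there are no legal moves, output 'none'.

(0,2): no bracket -> illegal
(0,3): flips 1 -> legal
(0,4): no bracket -> illegal
(1,4): flips 2 -> legal
(1,5): flips 2 -> legal
(2,2): flips 2 -> legal
(2,5): flips 3 -> legal
(2,6): no bracket -> illegal
(2,7): no bracket -> illegal
(3,2): flips 1 -> legal
(3,7): flips 2 -> legal
(4,1): no bracket -> illegal
(4,6): flips 3 -> legal
(4,7): no bracket -> illegal
(5,1): flips 3 -> legal
(5,6): flips 1 -> legal
(6,1): flips 2 -> legal
(6,2): flips 1 -> legal
(6,3): flips 3 -> legal
(6,4): flips 3 -> legal
(6,5): no bracket -> illegal

Answer: (0,3) (1,4) (1,5) (2,2) (2,5) (3,2) (3,7) (4,6) (5,1) (5,6) (6,1) (6,2) (6,3) (6,4)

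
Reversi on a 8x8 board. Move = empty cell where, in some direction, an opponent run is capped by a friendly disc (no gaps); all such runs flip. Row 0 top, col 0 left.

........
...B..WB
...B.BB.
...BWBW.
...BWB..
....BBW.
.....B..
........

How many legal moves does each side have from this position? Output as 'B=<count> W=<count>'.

Answer: B=11 W=12

Derivation:
-- B to move --
(0,5): no bracket -> illegal
(0,6): flips 1 -> legal
(0,7): flips 1 -> legal
(1,5): flips 1 -> legal
(2,4): flips 2 -> legal
(2,7): flips 1 -> legal
(3,7): flips 1 -> legal
(4,6): flips 1 -> legal
(4,7): flips 2 -> legal
(5,3): flips 1 -> legal
(5,7): flips 1 -> legal
(6,6): no bracket -> illegal
(6,7): flips 1 -> legal
B mobility = 11
-- W to move --
(0,2): no bracket -> illegal
(0,3): no bracket -> illegal
(0,4): no bracket -> illegal
(0,6): no bracket -> illegal
(0,7): no bracket -> illegal
(1,2): flips 1 -> legal
(1,4): flips 1 -> legal
(1,5): no bracket -> illegal
(2,2): flips 1 -> legal
(2,4): no bracket -> illegal
(2,7): no bracket -> illegal
(3,2): flips 1 -> legal
(3,7): no bracket -> illegal
(4,2): flips 1 -> legal
(4,6): flips 1 -> legal
(5,2): flips 1 -> legal
(5,3): flips 2 -> legal
(6,3): flips 2 -> legal
(6,4): flips 1 -> legal
(6,6): flips 1 -> legal
(7,4): flips 1 -> legal
(7,5): no bracket -> illegal
(7,6): no bracket -> illegal
W mobility = 12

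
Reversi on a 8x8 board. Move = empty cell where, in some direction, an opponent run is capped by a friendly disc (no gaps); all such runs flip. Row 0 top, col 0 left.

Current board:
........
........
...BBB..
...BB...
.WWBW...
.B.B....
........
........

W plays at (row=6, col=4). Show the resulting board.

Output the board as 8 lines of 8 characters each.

Place W at (6,4); scan 8 dirs for brackets.
Dir NW: opp run (5,3) capped by W -> flip
Dir N: first cell '.' (not opp) -> no flip
Dir NE: first cell '.' (not opp) -> no flip
Dir W: first cell '.' (not opp) -> no flip
Dir E: first cell '.' (not opp) -> no flip
Dir SW: first cell '.' (not opp) -> no flip
Dir S: first cell '.' (not opp) -> no flip
Dir SE: first cell '.' (not opp) -> no flip
All flips: (5,3)

Answer: ........
........
...BBB..
...BB...
.WWBW...
.B.W....
....W...
........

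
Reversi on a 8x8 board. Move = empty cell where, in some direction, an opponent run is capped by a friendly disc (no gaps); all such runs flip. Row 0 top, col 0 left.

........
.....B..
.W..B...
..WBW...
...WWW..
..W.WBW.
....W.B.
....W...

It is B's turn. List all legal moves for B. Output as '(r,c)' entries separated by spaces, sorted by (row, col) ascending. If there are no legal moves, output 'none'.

Answer: (3,1) (3,5) (4,6) (5,3) (5,7) (7,3)

Derivation:
(1,0): no bracket -> illegal
(1,1): no bracket -> illegal
(1,2): no bracket -> illegal
(2,0): no bracket -> illegal
(2,2): no bracket -> illegal
(2,3): no bracket -> illegal
(2,5): no bracket -> illegal
(3,0): no bracket -> illegal
(3,1): flips 1 -> legal
(3,5): flips 2 -> legal
(3,6): no bracket -> illegal
(4,1): no bracket -> illegal
(4,2): no bracket -> illegal
(4,6): flips 1 -> legal
(4,7): no bracket -> illegal
(5,1): no bracket -> illegal
(5,3): flips 2 -> legal
(5,7): flips 1 -> legal
(6,1): no bracket -> illegal
(6,2): no bracket -> illegal
(6,3): no bracket -> illegal
(6,5): no bracket -> illegal
(6,7): no bracket -> illegal
(7,3): flips 1 -> legal
(7,5): no bracket -> illegal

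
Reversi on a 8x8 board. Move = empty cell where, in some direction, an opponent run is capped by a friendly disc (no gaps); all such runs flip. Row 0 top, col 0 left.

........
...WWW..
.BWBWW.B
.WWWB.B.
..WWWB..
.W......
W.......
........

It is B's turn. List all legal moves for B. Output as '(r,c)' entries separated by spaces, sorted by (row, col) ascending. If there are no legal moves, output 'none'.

(0,2): no bracket -> illegal
(0,3): flips 3 -> legal
(0,4): flips 2 -> legal
(0,5): flips 1 -> legal
(0,6): no bracket -> illegal
(1,1): no bracket -> illegal
(1,2): no bracket -> illegal
(1,6): flips 1 -> legal
(2,0): no bracket -> illegal
(2,6): flips 2 -> legal
(3,0): flips 3 -> legal
(3,5): no bracket -> illegal
(4,0): no bracket -> illegal
(4,1): flips 5 -> legal
(5,0): no bracket -> illegal
(5,2): flips 1 -> legal
(5,3): flips 2 -> legal
(5,4): flips 3 -> legal
(5,5): no bracket -> illegal
(6,1): no bracket -> illegal
(6,2): no bracket -> illegal
(7,0): no bracket -> illegal
(7,1): no bracket -> illegal

Answer: (0,3) (0,4) (0,5) (1,6) (2,6) (3,0) (4,1) (5,2) (5,3) (5,4)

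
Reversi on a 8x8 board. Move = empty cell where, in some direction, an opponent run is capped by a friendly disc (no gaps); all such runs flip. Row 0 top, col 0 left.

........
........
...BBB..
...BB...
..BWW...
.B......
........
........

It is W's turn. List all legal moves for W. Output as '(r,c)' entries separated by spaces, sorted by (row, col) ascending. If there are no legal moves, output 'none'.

(1,2): no bracket -> illegal
(1,3): flips 2 -> legal
(1,4): flips 2 -> legal
(1,5): no bracket -> illegal
(1,6): flips 2 -> legal
(2,2): flips 1 -> legal
(2,6): no bracket -> illegal
(3,1): no bracket -> illegal
(3,2): no bracket -> illegal
(3,5): no bracket -> illegal
(3,6): no bracket -> illegal
(4,0): no bracket -> illegal
(4,1): flips 1 -> legal
(4,5): no bracket -> illegal
(5,0): no bracket -> illegal
(5,2): no bracket -> illegal
(5,3): no bracket -> illegal
(6,0): no bracket -> illegal
(6,1): no bracket -> illegal
(6,2): no bracket -> illegal

Answer: (1,3) (1,4) (1,6) (2,2) (4,1)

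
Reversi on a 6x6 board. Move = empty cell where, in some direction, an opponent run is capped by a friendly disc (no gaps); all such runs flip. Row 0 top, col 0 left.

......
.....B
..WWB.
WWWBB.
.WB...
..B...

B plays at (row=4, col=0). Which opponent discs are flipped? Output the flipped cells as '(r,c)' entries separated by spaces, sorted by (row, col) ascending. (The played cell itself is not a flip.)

Dir NW: edge -> no flip
Dir N: opp run (3,0), next='.' -> no flip
Dir NE: opp run (3,1) (2,2), next='.' -> no flip
Dir W: edge -> no flip
Dir E: opp run (4,1) capped by B -> flip
Dir SW: edge -> no flip
Dir S: first cell '.' (not opp) -> no flip
Dir SE: first cell '.' (not opp) -> no flip

Answer: (4,1)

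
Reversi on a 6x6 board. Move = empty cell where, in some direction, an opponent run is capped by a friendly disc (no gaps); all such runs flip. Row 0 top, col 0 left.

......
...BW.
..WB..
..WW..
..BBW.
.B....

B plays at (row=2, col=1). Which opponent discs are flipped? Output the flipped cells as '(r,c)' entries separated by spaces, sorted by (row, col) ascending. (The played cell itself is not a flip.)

Dir NW: first cell '.' (not opp) -> no flip
Dir N: first cell '.' (not opp) -> no flip
Dir NE: first cell '.' (not opp) -> no flip
Dir W: first cell '.' (not opp) -> no flip
Dir E: opp run (2,2) capped by B -> flip
Dir SW: first cell '.' (not opp) -> no flip
Dir S: first cell '.' (not opp) -> no flip
Dir SE: opp run (3,2) capped by B -> flip

Answer: (2,2) (3,2)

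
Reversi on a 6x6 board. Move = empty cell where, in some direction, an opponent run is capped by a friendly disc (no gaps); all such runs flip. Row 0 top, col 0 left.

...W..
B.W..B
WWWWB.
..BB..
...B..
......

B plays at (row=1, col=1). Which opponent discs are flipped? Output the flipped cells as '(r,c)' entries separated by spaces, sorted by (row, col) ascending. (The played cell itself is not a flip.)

Dir NW: first cell '.' (not opp) -> no flip
Dir N: first cell '.' (not opp) -> no flip
Dir NE: first cell '.' (not opp) -> no flip
Dir W: first cell 'B' (not opp) -> no flip
Dir E: opp run (1,2), next='.' -> no flip
Dir SW: opp run (2,0), next=edge -> no flip
Dir S: opp run (2,1), next='.' -> no flip
Dir SE: opp run (2,2) capped by B -> flip

Answer: (2,2)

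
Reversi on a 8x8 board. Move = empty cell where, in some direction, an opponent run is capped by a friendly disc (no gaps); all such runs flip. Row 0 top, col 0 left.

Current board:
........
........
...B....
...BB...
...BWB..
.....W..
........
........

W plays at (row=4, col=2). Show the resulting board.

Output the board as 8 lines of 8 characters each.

Answer: ........
........
...B....
...BB...
..WWWB..
.....W..
........
........

Derivation:
Place W at (4,2); scan 8 dirs for brackets.
Dir NW: first cell '.' (not opp) -> no flip
Dir N: first cell '.' (not opp) -> no flip
Dir NE: opp run (3,3), next='.' -> no flip
Dir W: first cell '.' (not opp) -> no flip
Dir E: opp run (4,3) capped by W -> flip
Dir SW: first cell '.' (not opp) -> no flip
Dir S: first cell '.' (not opp) -> no flip
Dir SE: first cell '.' (not opp) -> no flip
All flips: (4,3)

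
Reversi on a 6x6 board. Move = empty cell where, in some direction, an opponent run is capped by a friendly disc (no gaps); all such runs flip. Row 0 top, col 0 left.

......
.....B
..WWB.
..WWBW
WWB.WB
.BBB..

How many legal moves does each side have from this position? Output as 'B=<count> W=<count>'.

-- B to move --
(1,1): no bracket -> illegal
(1,2): flips 3 -> legal
(1,3): no bracket -> illegal
(1,4): no bracket -> illegal
(2,1): flips 2 -> legal
(2,5): flips 1 -> legal
(3,0): flips 1 -> legal
(3,1): flips 3 -> legal
(4,3): flips 1 -> legal
(5,0): no bracket -> illegal
(5,4): flips 1 -> legal
(5,5): no bracket -> illegal
B mobility = 7
-- W to move --
(0,4): no bracket -> illegal
(0,5): no bracket -> illegal
(1,3): flips 1 -> legal
(1,4): flips 2 -> legal
(2,5): flips 1 -> legal
(3,1): no bracket -> illegal
(4,3): flips 1 -> legal
(5,0): no bracket -> illegal
(5,4): no bracket -> illegal
(5,5): flips 1 -> legal
W mobility = 5

Answer: B=7 W=5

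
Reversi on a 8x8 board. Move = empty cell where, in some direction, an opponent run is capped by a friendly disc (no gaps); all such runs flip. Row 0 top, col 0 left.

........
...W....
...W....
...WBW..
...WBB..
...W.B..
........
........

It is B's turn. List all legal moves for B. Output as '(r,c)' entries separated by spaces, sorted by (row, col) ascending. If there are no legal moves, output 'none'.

(0,2): no bracket -> illegal
(0,3): no bracket -> illegal
(0,4): no bracket -> illegal
(1,2): flips 1 -> legal
(1,4): no bracket -> illegal
(2,2): flips 1 -> legal
(2,4): no bracket -> illegal
(2,5): flips 1 -> legal
(2,6): flips 1 -> legal
(3,2): flips 1 -> legal
(3,6): flips 1 -> legal
(4,2): flips 1 -> legal
(4,6): no bracket -> illegal
(5,2): flips 1 -> legal
(5,4): no bracket -> illegal
(6,2): flips 1 -> legal
(6,3): no bracket -> illegal
(6,4): no bracket -> illegal

Answer: (1,2) (2,2) (2,5) (2,6) (3,2) (3,6) (4,2) (5,2) (6,2)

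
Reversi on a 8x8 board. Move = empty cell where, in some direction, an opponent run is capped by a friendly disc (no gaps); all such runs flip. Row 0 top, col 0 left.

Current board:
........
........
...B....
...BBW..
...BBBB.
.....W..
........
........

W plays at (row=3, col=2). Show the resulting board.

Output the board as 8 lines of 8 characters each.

Place W at (3,2); scan 8 dirs for brackets.
Dir NW: first cell '.' (not opp) -> no flip
Dir N: first cell '.' (not opp) -> no flip
Dir NE: opp run (2,3), next='.' -> no flip
Dir W: first cell '.' (not opp) -> no flip
Dir E: opp run (3,3) (3,4) capped by W -> flip
Dir SW: first cell '.' (not opp) -> no flip
Dir S: first cell '.' (not opp) -> no flip
Dir SE: opp run (4,3), next='.' -> no flip
All flips: (3,3) (3,4)

Answer: ........
........
...B....
..WWWW..
...BBBB.
.....W..
........
........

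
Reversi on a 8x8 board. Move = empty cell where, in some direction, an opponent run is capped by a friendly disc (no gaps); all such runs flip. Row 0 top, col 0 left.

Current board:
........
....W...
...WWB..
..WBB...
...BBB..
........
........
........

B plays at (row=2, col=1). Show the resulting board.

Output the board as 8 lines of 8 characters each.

Answer: ........
....W...
.B.WWB..
..BBB...
...BBB..
........
........
........

Derivation:
Place B at (2,1); scan 8 dirs for brackets.
Dir NW: first cell '.' (not opp) -> no flip
Dir N: first cell '.' (not opp) -> no flip
Dir NE: first cell '.' (not opp) -> no flip
Dir W: first cell '.' (not opp) -> no flip
Dir E: first cell '.' (not opp) -> no flip
Dir SW: first cell '.' (not opp) -> no flip
Dir S: first cell '.' (not opp) -> no flip
Dir SE: opp run (3,2) capped by B -> flip
All flips: (3,2)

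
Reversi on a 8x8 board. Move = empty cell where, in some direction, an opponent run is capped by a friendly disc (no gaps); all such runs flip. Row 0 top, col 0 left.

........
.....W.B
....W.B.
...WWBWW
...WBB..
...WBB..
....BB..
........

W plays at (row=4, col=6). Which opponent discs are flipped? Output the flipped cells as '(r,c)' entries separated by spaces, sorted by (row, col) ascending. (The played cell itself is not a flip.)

Answer: (3,5) (4,4) (4,5)

Derivation:
Dir NW: opp run (3,5) capped by W -> flip
Dir N: first cell 'W' (not opp) -> no flip
Dir NE: first cell 'W' (not opp) -> no flip
Dir W: opp run (4,5) (4,4) capped by W -> flip
Dir E: first cell '.' (not opp) -> no flip
Dir SW: opp run (5,5) (6,4), next='.' -> no flip
Dir S: first cell '.' (not opp) -> no flip
Dir SE: first cell '.' (not opp) -> no flip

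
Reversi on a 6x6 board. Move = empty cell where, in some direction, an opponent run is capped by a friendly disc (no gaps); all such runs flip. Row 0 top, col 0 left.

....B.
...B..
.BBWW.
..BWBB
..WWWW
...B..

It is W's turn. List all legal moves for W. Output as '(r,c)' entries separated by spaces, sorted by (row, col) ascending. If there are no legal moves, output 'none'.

(0,2): flips 1 -> legal
(0,3): flips 1 -> legal
(0,5): no bracket -> illegal
(1,0): flips 2 -> legal
(1,1): flips 1 -> legal
(1,2): flips 2 -> legal
(1,4): no bracket -> illegal
(1,5): no bracket -> illegal
(2,0): flips 2 -> legal
(2,5): flips 2 -> legal
(3,0): no bracket -> illegal
(3,1): flips 1 -> legal
(4,1): flips 1 -> legal
(5,2): no bracket -> illegal
(5,4): no bracket -> illegal

Answer: (0,2) (0,3) (1,0) (1,1) (1,2) (2,0) (2,5) (3,1) (4,1)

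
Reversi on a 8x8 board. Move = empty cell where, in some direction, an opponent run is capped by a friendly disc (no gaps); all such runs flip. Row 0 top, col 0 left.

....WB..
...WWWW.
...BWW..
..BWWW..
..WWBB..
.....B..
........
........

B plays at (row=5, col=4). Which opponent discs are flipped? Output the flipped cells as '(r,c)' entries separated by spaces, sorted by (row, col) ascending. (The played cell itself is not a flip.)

Dir NW: opp run (4,3) capped by B -> flip
Dir N: first cell 'B' (not opp) -> no flip
Dir NE: first cell 'B' (not opp) -> no flip
Dir W: first cell '.' (not opp) -> no flip
Dir E: first cell 'B' (not opp) -> no flip
Dir SW: first cell '.' (not opp) -> no flip
Dir S: first cell '.' (not opp) -> no flip
Dir SE: first cell '.' (not opp) -> no flip

Answer: (4,3)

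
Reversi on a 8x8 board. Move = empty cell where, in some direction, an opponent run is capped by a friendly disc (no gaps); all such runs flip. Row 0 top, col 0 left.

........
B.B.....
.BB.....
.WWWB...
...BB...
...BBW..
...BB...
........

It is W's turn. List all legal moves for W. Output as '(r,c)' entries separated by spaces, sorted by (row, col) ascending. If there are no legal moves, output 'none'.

(0,0): no bracket -> illegal
(0,1): no bracket -> illegal
(0,2): flips 2 -> legal
(0,3): no bracket -> illegal
(1,1): flips 2 -> legal
(1,3): flips 1 -> legal
(2,0): no bracket -> illegal
(2,3): no bracket -> illegal
(2,4): no bracket -> illegal
(2,5): no bracket -> illegal
(3,0): no bracket -> illegal
(3,5): flips 1 -> legal
(4,2): no bracket -> illegal
(4,5): no bracket -> illegal
(5,2): flips 2 -> legal
(6,2): no bracket -> illegal
(6,5): flips 2 -> legal
(7,2): no bracket -> illegal
(7,3): flips 4 -> legal
(7,4): no bracket -> illegal
(7,5): no bracket -> illegal

Answer: (0,2) (1,1) (1,3) (3,5) (5,2) (6,5) (7,3)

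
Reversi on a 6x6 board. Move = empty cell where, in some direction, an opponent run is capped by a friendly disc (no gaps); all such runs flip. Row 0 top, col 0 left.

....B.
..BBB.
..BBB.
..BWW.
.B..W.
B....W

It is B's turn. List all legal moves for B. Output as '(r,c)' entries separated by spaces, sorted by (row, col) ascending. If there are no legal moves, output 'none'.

(2,5): no bracket -> illegal
(3,5): flips 2 -> legal
(4,2): flips 1 -> legal
(4,3): flips 1 -> legal
(4,5): flips 1 -> legal
(5,3): no bracket -> illegal
(5,4): flips 2 -> legal

Answer: (3,5) (4,2) (4,3) (4,5) (5,4)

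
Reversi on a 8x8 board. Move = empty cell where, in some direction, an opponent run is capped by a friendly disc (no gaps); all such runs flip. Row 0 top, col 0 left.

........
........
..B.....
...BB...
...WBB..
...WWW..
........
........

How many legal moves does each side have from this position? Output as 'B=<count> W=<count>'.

Answer: B=7 W=7

Derivation:
-- B to move --
(3,2): no bracket -> illegal
(4,2): flips 1 -> legal
(4,6): no bracket -> illegal
(5,2): flips 1 -> legal
(5,6): no bracket -> illegal
(6,2): flips 1 -> legal
(6,3): flips 3 -> legal
(6,4): flips 1 -> legal
(6,5): flips 1 -> legal
(6,6): flips 1 -> legal
B mobility = 7
-- W to move --
(1,1): flips 3 -> legal
(1,2): no bracket -> illegal
(1,3): no bracket -> illegal
(2,1): no bracket -> illegal
(2,3): flips 1 -> legal
(2,4): flips 2 -> legal
(2,5): flips 1 -> legal
(3,1): no bracket -> illegal
(3,2): no bracket -> illegal
(3,5): flips 2 -> legal
(3,6): flips 1 -> legal
(4,2): no bracket -> illegal
(4,6): flips 2 -> legal
(5,6): no bracket -> illegal
W mobility = 7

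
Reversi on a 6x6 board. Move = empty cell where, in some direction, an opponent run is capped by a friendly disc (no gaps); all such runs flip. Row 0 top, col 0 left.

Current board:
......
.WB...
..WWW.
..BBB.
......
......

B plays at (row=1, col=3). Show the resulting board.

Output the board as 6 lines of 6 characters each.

Place B at (1,3); scan 8 dirs for brackets.
Dir NW: first cell '.' (not opp) -> no flip
Dir N: first cell '.' (not opp) -> no flip
Dir NE: first cell '.' (not opp) -> no flip
Dir W: first cell 'B' (not opp) -> no flip
Dir E: first cell '.' (not opp) -> no flip
Dir SW: opp run (2,2), next='.' -> no flip
Dir S: opp run (2,3) capped by B -> flip
Dir SE: opp run (2,4), next='.' -> no flip
All flips: (2,3)

Answer: ......
.WBB..
..WBW.
..BBB.
......
......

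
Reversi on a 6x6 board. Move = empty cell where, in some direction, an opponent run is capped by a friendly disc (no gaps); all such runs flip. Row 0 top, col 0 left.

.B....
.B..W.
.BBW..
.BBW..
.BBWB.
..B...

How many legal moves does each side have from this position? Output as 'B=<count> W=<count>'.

Answer: B=4 W=9

Derivation:
-- B to move --
(0,3): no bracket -> illegal
(0,4): no bracket -> illegal
(0,5): flips 2 -> legal
(1,2): no bracket -> illegal
(1,3): no bracket -> illegal
(1,5): no bracket -> illegal
(2,4): flips 2 -> legal
(2,5): no bracket -> illegal
(3,4): flips 2 -> legal
(5,3): no bracket -> illegal
(5,4): flips 1 -> legal
B mobility = 4
-- W to move --
(0,0): flips 2 -> legal
(0,2): no bracket -> illegal
(1,0): flips 2 -> legal
(1,2): no bracket -> illegal
(1,3): no bracket -> illegal
(2,0): flips 2 -> legal
(3,0): flips 2 -> legal
(3,4): no bracket -> illegal
(3,5): no bracket -> illegal
(4,0): flips 2 -> legal
(4,5): flips 1 -> legal
(5,0): flips 2 -> legal
(5,1): flips 1 -> legal
(5,3): no bracket -> illegal
(5,4): no bracket -> illegal
(5,5): flips 1 -> legal
W mobility = 9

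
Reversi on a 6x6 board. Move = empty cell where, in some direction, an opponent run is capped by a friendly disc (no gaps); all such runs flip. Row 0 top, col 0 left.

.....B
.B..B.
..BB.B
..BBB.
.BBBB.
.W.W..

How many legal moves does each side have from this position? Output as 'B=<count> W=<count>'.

-- B to move --
(4,0): no bracket -> illegal
(5,0): no bracket -> illegal
(5,2): no bracket -> illegal
(5,4): no bracket -> illegal
B mobility = 0
-- W to move --
(0,0): no bracket -> illegal
(0,1): no bracket -> illegal
(0,2): no bracket -> illegal
(0,3): no bracket -> illegal
(0,4): no bracket -> illegal
(1,0): no bracket -> illegal
(1,2): no bracket -> illegal
(1,3): flips 3 -> legal
(1,5): no bracket -> illegal
(2,0): no bracket -> illegal
(2,1): no bracket -> illegal
(2,4): flips 2 -> legal
(3,0): no bracket -> illegal
(3,1): flips 2 -> legal
(3,5): flips 1 -> legal
(4,0): no bracket -> illegal
(4,5): no bracket -> illegal
(5,0): no bracket -> illegal
(5,2): no bracket -> illegal
(5,4): no bracket -> illegal
(5,5): no bracket -> illegal
W mobility = 4

Answer: B=0 W=4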